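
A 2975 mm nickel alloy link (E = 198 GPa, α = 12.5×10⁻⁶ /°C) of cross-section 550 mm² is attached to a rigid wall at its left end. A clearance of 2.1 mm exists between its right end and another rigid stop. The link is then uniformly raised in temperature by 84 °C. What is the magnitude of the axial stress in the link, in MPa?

σ ≈ 68.1 MPa (compressive)

Free thermal elongation = αΔT L = 12.5×10⁻⁶ × 84 × 2975 = 3.124 mm.
The gap closes (δ_free > 2.1 mm) and the wall then resists a further 3.124 − 2.1 = 1.024 mm of expansion.
Compatibility: PL/(AE) = 1.024 mm, so σ = P/A = E × (1.024/2975) = 68.14 MPa.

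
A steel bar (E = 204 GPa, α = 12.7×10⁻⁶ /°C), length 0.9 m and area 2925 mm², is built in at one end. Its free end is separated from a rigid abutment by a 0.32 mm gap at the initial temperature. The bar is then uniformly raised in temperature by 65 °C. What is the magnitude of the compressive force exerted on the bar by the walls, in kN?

If the wall were absent the bar would grow by αΔT L = 12.7×10⁻⁶ × 65 × 900 = 0.7429 mm.
The gap closes (δ_free > 0.32 mm) and the wall then resists a further 0.7429 − 0.32 = 0.4229 mm of expansion.
Compatibility: PL/(AE) = 0.4229 mm, so σ = P/A = E × (0.4229/900) = 95.87 MPa.
Force on the wall = σA = 95.87 × 2925 mm² = 280.4 kN.

P ≈ 280 kN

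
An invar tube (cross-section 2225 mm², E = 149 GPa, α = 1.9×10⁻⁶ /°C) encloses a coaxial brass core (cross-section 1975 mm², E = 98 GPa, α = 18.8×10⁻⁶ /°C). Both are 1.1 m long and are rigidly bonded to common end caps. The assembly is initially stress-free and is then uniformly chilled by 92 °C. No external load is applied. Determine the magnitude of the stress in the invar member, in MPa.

The brass has the larger α, so on cooling it would change length more than the invar if both were free. The rigid plates force a common final length, so the brass is put into tension and the invar into compression, with equal and opposite forces P (no external load).
Equating the net (thermal + elastic) strains gives |α₁ − α₂|·ΔT = P·[1/(A₁E₁) + 1/(A₂E₂)].
|α₁ − α₂|·ΔT = 16.9×10⁻⁶ × 92 = 0.001555.
1/(A₁E₁) + 1/(A₂E₂) = 1/(2225×149×10³) + 1/(1975×98×10³) = 8.183×10⁻⁹ N⁻¹.
So P = 0.001555 / 8.183×10⁻⁹ = 190 kN.
σ_{invar} = P/A₁ = 190000/2225 = 85.4 MPa, compressive.

σ ≈ 85.4 MPa (compressive)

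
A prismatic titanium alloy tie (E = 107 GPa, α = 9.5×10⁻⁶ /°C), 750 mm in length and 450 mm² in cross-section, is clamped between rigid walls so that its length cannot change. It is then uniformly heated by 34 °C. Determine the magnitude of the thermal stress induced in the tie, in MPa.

With length fixed, the mechanical strain must cancel the thermal strain αΔT = 9.5×10⁻⁶ × 34 = 323×10⁻⁶.
Hence σ = E·αΔT = 107×10³ × 323×10⁻⁶ = 34.56 MPa, compressive.

σ ≈ 34.6 MPa (compressive)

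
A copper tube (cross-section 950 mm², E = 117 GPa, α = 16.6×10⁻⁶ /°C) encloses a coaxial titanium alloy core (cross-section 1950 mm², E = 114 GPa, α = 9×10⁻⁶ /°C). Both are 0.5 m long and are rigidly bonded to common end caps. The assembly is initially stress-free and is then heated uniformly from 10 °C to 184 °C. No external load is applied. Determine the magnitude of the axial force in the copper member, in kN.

Equilibrium of a rigid end plate with no external load gives equal and opposite internal forces ±P in the two members. Since α_{copper} > α_{titanium alloy}, heating drives the copper into compression and the titanium alloy into tension.
Setting the final lengths equal and cancelling L: (α₁ − α₂)ΔT = P/(A₁E₁) + P/(A₂E₂).
|α₁ − α₂|·ΔT = 7.6×10⁻⁶ × 174 = 0.001322.
1/(A₁E₁) + 1/(A₂E₂) = 1/(950×117×10³) + 1/(1950×114×10³) = 1.35×10⁻⁸ N⁻¹.
So P = 0.001322 / 1.35×10⁻⁸ = 97.99 kN.

P ≈ 98 kN (compressive in the copper)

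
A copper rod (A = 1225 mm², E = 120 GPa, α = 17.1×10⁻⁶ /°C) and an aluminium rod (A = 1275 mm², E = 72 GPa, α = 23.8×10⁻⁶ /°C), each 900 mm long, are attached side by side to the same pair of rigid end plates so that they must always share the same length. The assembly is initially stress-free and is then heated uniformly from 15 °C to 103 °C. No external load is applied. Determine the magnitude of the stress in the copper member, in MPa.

σ ≈ 27.2 MPa (tensile)

The aluminium has the larger α, so on heating it would change length more than the copper if both were free. The rigid plates force a common final length, so the aluminium is put into compression and the copper into tension, with equal and opposite forces P (no external load).
Setting the final lengths equal and cancelling L: (α₁ − α₂)ΔT = P/(A₁E₁) + P/(A₂E₂).
|α₁ − α₂|·ΔT = 6.7×10⁻⁶ × 88 = 0.0005896.
1/(A₁E₁) + 1/(A₂E₂) = 1/(1225×120×10³) + 1/(1275×72×10³) = 1.77×10⁻⁸ N⁻¹.
So P = 0.0005896 / 1.77×10⁻⁸ = 33.32 kN.
σ_{copper} = P/A₁ = 33320/1225 = 27.2 MPa, tensile.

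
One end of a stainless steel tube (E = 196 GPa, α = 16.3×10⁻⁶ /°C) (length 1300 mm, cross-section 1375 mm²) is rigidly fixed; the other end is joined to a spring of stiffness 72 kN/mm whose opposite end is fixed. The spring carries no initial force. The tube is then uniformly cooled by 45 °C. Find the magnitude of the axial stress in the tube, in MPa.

The unrestrained thermal change is αΔT L = 16.3×10⁻⁶ × 45 × 1300 = 0.9536 mm.
With a force P in the spring, the elastic change of the tube is PL/(AE) and that of the spring is P/k; compatibility requires their sum to equal δ_free.
So P = δ_free / [L/(AE) + 1/k] = 0.9536 / [ 1300/(1375×196×10³) + 1/(72×10³) ].
P = 0.9536 / 1.871×10⁻⁵ = 50960 N.
σ = P/A = 50960/1375 = 37.06 MPa.

σ ≈ 37.1 MPa (tensile)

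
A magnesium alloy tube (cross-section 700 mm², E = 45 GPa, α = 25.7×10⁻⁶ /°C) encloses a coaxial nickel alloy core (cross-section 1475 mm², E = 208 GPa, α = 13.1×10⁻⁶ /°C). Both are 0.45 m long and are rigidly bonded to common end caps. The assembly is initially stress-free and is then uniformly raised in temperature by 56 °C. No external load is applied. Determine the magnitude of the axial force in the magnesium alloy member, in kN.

P ≈ 20.2 kN (compressive in the magnesium alloy)

Equilibrium of a rigid end plate with no external load gives equal and opposite internal forces ±P in the two members. Since α_{magnesium alloy} > α_{nickel alloy}, heating drives the magnesium alloy into compression and the nickel alloy into tension.
Equating the net (thermal + elastic) strains gives |α₁ − α₂|·ΔT = P·[1/(A₁E₁) + 1/(A₂E₂)].
|α₁ − α₂|·ΔT = 12.6×10⁻⁶ × 56 = 0.0007056.
1/(A₁E₁) + 1/(A₂E₂) = 1/(700×45×10³) + 1/(1475×208×10³) = 3.501×10⁻⁸ N⁻¹.
P = 0.0007056 / 3.501×10⁻⁸ = 20160 N = 20.16 kN.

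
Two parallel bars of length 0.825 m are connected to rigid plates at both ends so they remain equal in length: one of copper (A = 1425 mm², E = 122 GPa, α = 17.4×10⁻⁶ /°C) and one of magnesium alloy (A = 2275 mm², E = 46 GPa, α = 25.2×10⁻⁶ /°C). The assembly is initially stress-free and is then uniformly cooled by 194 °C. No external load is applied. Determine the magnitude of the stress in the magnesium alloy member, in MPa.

σ ≈ 43.5 MPa (tensile)

Both members must finish at the same length. With the larger α, the magnesium alloy tends to over-contract; the plates restrain it, putting the magnesium alloy in tension and the copper in compression. With no external load the two internal forces are equal and opposite, magnitude P.
Setting the final lengths equal and cancelling L: (α₁ − α₂)ΔT = P/(A₁E₁) + P/(A₂E₂).
|α₁ − α₂|·ΔT = 7.8×10⁻⁶ × 194 = 0.001513.
1/(A₁E₁) + 1/(A₂E₂) = 1/(1425×122×10³) + 1/(2275×46×10³) = 1.531×10⁻⁸ N⁻¹.
So P = 0.001513 / 1.531×10⁻⁸ = 98.85 kN.
σ_{magnesium alloy} = P/A₂ = 98850/2275 = 43.45 MPa, tensile.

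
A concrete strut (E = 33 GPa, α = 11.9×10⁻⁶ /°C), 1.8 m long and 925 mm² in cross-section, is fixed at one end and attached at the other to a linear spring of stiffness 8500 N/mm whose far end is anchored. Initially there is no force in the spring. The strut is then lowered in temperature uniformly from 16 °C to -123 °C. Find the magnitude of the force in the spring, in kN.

If the spring were absent the strut would shorten by αΔT L = 11.9×10⁻⁶ × 139 × 1800 = 2.977 mm.
Let P be the tensile force in the spring. The strut extends elastically by PL/(AE) and the spring stretches by P/k; together these equal δ_free.
P [ L/(AE) + 1/k ] = δ_free → P [ 1800/(925×33×10³) + 1/(8500) ] = 2.977.
P = 2.977 / 0.0001766 = 16860 N.

P ≈ 16.9 kN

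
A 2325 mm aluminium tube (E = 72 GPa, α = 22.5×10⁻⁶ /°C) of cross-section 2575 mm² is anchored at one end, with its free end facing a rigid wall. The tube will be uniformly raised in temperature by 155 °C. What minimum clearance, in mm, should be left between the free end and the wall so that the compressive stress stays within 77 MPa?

With no wall the tube would lengthen by αΔT L = 22.5×10⁻⁶ × 155 × 2325 = 8.108 mm.
A stress of 77 MPa corresponds to the wall pushing the tube back by σL/E = 77×2325/(72×10³) = 2.486 mm.
So the gap has to take up the difference, g_min = δ_free − σL/E = 8.108 − 2.486 = 5.622 mm.

g ≈ 5.62 mm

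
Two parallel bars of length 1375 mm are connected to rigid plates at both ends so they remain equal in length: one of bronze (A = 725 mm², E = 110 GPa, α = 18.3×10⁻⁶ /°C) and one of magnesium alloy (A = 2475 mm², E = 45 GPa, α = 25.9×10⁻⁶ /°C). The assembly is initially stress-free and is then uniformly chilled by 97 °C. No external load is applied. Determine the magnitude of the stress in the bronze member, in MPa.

The magnesium alloy has the larger α, so on cooling it would change length more than the bronze if both were free. The rigid plates force a common final length, so the magnesium alloy is put into tension and the bronze into compression, with equal and opposite forces P (no external load).
Setting the final lengths equal and cancelling L: (α₁ − α₂)ΔT = P/(A₁E₁) + P/(A₂E₂).
|α₁ − α₂|·ΔT = 7.6×10⁻⁶ × 97 = 0.0007372.
1/(A₁E₁) + 1/(A₂E₂) = 1/(725×110×10³) + 1/(2475×45×10³) = 2.152×10⁻⁸ N⁻¹.
P = 0.0007372 / 2.152×10⁻⁸ = 34260 N = 34.26 kN.
σ_{bronze} = P/A₁ = 34260/725 = 47.26 MPa, compressive.

σ ≈ 47.3 MPa (compressive)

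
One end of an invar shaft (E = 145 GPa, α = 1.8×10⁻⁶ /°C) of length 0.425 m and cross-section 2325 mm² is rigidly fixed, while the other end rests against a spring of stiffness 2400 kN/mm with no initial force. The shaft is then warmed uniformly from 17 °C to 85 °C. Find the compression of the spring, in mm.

The unrestrained thermal change is αΔT L = 1.8×10⁻⁶ × 68 × 425 = 0.05202 mm.
Let P be the compressive force at the spring. The shaft shortens elastically by PL/(AE) and the spring compresses by P/k; together these equal δ_free.
So P = δ_free / [L/(AE) + 1/k] = 0.05202 / [ 425/(2325×145×10³) + 1/(2400×10³) ].
P = 0.05202 / 1.677×10⁻⁶ = 31010 N.
Spring compression = P/k = 31010/(2400×10³) = 0.01292 mm.

δ ≈ 0.0129 mm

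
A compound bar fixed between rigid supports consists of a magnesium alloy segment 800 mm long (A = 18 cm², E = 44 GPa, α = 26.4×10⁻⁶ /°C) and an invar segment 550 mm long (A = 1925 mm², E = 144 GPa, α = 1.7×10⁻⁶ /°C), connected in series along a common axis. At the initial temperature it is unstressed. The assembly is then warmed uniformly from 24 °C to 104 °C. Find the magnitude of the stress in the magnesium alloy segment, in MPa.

σ ≈ 81.1 MPa (compressive)

Free thermal expansion of the whole bar: Σ αᵢΔT Lᵢ = 26.4×10⁻⁶×80×800 + 1.7×10⁻⁶×80×550 = 1.764 mm.
Since the ends are fixed, an axial force P builds up, equal in every segment, with P · Σ Lᵢ/(AᵢEᵢ) = δ_free.
The series flexibility is Σ Lᵢ/(AᵢEᵢ) = 800/(1800×44×10³) + 550/(1925×144×10³) = 1.209×10⁻⁵ mm/N.
P = 1.764 / 1.209×10⁻⁵ = 146000 N = 146 kN, compressive.
σ_{magnesium alloy} = P / A = 146000 / 1800 = 81.11 MPa.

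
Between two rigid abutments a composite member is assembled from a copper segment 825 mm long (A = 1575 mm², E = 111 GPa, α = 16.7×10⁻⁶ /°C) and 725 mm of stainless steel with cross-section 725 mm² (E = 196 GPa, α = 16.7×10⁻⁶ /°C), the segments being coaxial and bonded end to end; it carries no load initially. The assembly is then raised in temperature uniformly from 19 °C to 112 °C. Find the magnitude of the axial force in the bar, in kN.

With the walls removed the bar would change length by δ_free = Σ αᵢΔT Lᵢ = 16.7×10⁻⁶×93×825 + 16.7×10⁻⁶×93×725 = 2.407 mm.
The rigid supports impose zero overall length change; the single axial force P common to all segments must satisfy P Σ Lᵢ/(AᵢEᵢ) = δ_free.
Σ Lᵢ/(AᵢEᵢ) = 825/(1575×111×10³) + 725/(725×196×10³) = 9.821×10⁻⁶ mm/N.
Hence P = δ_free / Σ(L/AE) = 2.407/9.821×10⁻⁶ = 245.1 kN (compressive).

P ≈ 245 kN (compressive)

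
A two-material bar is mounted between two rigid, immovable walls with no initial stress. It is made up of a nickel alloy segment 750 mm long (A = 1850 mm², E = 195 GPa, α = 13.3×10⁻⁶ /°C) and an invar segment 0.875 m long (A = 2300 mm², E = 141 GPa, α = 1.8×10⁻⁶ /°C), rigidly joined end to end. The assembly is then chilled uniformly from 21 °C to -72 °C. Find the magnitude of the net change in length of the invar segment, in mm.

|ΔL| ≈ 0.46 mm

Free thermal contraction of the whole bar: Σ αᵢΔT Lᵢ = 13.3×10⁻⁶×93×750 + 1.8×10⁻⁶×93×875 = 1.074 mm.
The walls prevent any net length change, so an axial force P (same in every segment) develops. Compatibility: P · Σ Lᵢ/(AᵢEᵢ) = δ_free.
The series flexibility is Σ Lᵢ/(AᵢEᵢ) = 750/(1850×195×10³) + 875/(2300×141×10³) = 4.777×10⁻⁶ mm/N.
Hence P = δ_free / Σ(L/AE) = 1.074/4.777×10⁻⁶ = 224.9 kN (tensile).
For the invar segment, free thermal change = 1.8×10⁻⁶×93×875 = 0.1465 mm and elastic change from P = 224900×875/(2300×141×10³) = 0.6067 mm; these oppose, so the net change is 0.46 mm (segment lengthens).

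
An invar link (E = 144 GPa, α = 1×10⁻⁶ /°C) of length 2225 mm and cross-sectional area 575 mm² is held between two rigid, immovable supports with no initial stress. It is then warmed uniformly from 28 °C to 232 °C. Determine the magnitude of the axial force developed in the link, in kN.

P ≈ 16.9 kN (compressive)

With zero net strain, σ = E·αΔT = 144 GPa × 1×10⁻⁶ × 204 = 29.38 MPa.
P = AEαΔT = 575 × 144×10³ × 1×10⁻⁶ × 204 = 16.89 kN (compressive).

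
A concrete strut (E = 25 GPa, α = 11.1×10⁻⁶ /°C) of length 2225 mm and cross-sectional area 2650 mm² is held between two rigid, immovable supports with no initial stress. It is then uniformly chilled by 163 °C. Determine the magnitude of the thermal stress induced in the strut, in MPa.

σ ≈ 45.2 MPa (tensile)

The supports are rigid, so the total axial strain is zero. The restrained thermal strain is ε = αΔT = 11.1×10⁻⁶ × 163 = 1809.3×10⁻⁶.
The stress required to suppress this strain is σ = Eε = 25×10³ × 1809.3×10⁻⁶ = 45.23 MPa, tensile since the strut is trying to contract.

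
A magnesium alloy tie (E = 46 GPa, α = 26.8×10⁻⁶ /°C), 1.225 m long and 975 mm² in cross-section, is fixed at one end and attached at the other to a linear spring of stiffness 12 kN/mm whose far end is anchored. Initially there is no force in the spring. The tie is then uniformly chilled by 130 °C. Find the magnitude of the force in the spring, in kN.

Free thermal contraction: δ_free = αΔT L = 26.8×10⁻⁶ × 130 × 1225 = 4.268 mm.
With a force P in the spring, the elastic change of the tie is PL/(AE) and that of the spring is P/k; compatibility requires their sum to equal δ_free.
P [ L/(AE) + 1/k ] = δ_free → P [ 1225/(975×46×10³) + 1/(12×10³) ] = 4.268.
P = 4.268 / 0.0001106 = 38570 N.

P ≈ 38.6 kN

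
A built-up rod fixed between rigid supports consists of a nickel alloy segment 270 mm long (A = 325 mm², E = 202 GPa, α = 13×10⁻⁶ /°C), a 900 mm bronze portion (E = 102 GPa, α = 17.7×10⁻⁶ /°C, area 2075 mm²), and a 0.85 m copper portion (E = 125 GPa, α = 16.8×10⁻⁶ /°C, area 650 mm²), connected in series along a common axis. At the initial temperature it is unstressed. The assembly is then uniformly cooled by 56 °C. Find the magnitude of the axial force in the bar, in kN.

P ≈ 100 kN (tensile)

If the supports were absent, the total length change would be Σ αᵢΔT Lᵢ = 13×10⁻⁶×56×270 + 17.7×10⁻⁶×56×900 + 16.8×10⁻⁶×56×850 = 1.888 mm.
The rigid supports impose zero overall length change; the single axial force P common to all segments must satisfy P Σ Lᵢ/(AᵢEᵢ) = δ_free.
The series flexibility is Σ Lᵢ/(AᵢEᵢ) = 270/(325×202×10³) + 900/(2075×102×10³) + 850/(650×125×10³) = 1.883×10⁻⁵ mm/N.
P = 1.888 / 1.883×10⁻⁵ = 100300 N = 100.3 kN, tensile.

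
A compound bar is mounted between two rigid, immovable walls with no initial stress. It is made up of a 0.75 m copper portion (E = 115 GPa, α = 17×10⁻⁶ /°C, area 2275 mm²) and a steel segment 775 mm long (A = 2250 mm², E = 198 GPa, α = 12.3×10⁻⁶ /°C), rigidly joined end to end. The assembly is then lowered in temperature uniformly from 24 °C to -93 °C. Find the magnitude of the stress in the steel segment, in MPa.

With the walls removed the bar would change length by δ_free = Σ αᵢΔT Lᵢ = 17×10⁻⁶×117×750 + 12.3×10⁻⁶×117×775 = 2.607 mm.
Since the ends are fixed, an axial force P builds up, equal in every segment, with P · Σ Lᵢ/(AᵢEᵢ) = δ_free.
Σ Lᵢ/(AᵢEᵢ) = 750/(2275×115×10³) + 775/(2250×198×10³) = 4.606×10⁻⁶ mm/N.
P = 2.607 / 4.606×10⁻⁶ = 566000 N = 566 kN, tensile.
σ_{steel} = P / A = 566000 / 2250 = 251.5 MPa.

σ ≈ 252 MPa (tensile)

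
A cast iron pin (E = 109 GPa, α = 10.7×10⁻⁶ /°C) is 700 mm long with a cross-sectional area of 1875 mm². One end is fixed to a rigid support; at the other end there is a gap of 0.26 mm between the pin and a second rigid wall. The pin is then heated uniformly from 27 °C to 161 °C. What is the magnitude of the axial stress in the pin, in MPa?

σ ≈ 116 MPa (compressive)

Unrestrained expansion: δ_free = αΔT L = 10.7×10⁻⁶ × 134 × 700 = 1.004 mm.
The gap closes (δ_free > 0.26 mm) and the wall then resists a further 1.004 − 0.26 = 0.7437 mm of expansion.
Compatibility: PL/(AE) = 0.7437 mm, so σ = P/A = E × (0.7437/700) = 115.8 MPa.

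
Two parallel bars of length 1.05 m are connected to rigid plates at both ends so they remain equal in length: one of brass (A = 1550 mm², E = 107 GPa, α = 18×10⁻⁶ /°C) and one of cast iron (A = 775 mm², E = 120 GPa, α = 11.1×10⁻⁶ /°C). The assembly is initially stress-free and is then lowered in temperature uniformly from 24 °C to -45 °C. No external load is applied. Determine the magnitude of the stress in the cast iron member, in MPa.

σ ≈ 36.6 MPa (compressive)

Both members must finish at the same length. With the larger α, the brass tends to over-contract; the plates restrain it, putting the brass in tension and the cast iron in compression. With no external load the two internal forces are equal and opposite, magnitude P.
Setting the final lengths equal and cancelling L: (α₁ − α₂)ΔT = P/(A₁E₁) + P/(A₂E₂).
|α₁ − α₂|·ΔT = 6.9×10⁻⁶ × 69 = 0.0004761.
1/(A₁E₁) + 1/(A₂E₂) = 1/(1550×107×10³) + 1/(775×120×10³) = 1.678×10⁻⁸ N⁻¹.
So P = 0.0004761 / 1.678×10⁻⁸ = 28.37 kN.
σ_{cast iron} = P/A₂ = 28370/775 = 36.61 MPa, compressive.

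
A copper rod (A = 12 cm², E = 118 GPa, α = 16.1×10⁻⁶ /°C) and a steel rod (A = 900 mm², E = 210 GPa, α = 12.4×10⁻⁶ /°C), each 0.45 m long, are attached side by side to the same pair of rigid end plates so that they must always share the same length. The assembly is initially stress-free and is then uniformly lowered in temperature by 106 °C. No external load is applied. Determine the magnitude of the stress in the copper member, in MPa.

σ ≈ 26.5 MPa (tensile)

The copper has the larger α, so on cooling it would change length more than the steel if both were free. The rigid plates force a common final length, so the copper is put into tension and the steel into compression, with equal and opposite forces P (no external load).
Setting the final lengths equal and cancelling L: (α₁ − α₂)ΔT = P/(A₁E₁) + P/(A₂E₂).
|α₁ − α₂|·ΔT = 3.7×10⁻⁶ × 106 = 0.0003922.
1/(A₁E₁) + 1/(A₂E₂) = 1/(1200×118×10³) + 1/(900×210×10³) = 1.235×10⁻⁸ N⁻¹.
So P = 0.0003922 / 1.235×10⁻⁸ = 31.75 kN.
σ_{copper} = P/A₁ = 31750/1200 = 26.46 MPa, tensile.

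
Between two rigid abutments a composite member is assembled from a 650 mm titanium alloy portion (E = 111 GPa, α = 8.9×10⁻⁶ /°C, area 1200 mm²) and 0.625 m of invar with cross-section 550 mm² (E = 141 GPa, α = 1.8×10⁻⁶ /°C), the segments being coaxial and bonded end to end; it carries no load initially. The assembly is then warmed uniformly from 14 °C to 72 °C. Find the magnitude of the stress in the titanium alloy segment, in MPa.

With the walls removed the bar would change length by δ_free = Σ αᵢΔT Lᵢ = 8.9×10⁻⁶×58×650 + 1.8×10⁻⁶×58×625 = 0.4008 mm.
Since the ends are fixed, an axial force P builds up, equal in every segment, with P · Σ Lᵢ/(AᵢEᵢ) = δ_free.
Σ Lᵢ/(AᵢEᵢ) = 650/(1200×111×10³) + 625/(550×141×10³) = 1.294×10⁻⁵ mm/N.
So P = 0.4008 / 1.294×10⁻⁵ = 30.97 kN, compressive.
σ_{titanium alloy} = P / A = 30970 / 1200 = 25.81 MPa.

σ ≈ 25.8 MPa (compressive)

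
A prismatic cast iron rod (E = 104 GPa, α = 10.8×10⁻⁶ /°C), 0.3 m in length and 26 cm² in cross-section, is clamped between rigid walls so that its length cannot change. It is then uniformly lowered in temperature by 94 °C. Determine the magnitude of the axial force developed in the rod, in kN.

With zero net strain, σ = E·αΔT = 104 GPa × 10.8×10⁻⁶ × 94 = 105.6 MPa.
P = AEαΔT = 2600 × 104×10³ × 10.8×10⁻⁶ × 94 = 274.5 kN (tensile).

P ≈ 275 kN (tensile)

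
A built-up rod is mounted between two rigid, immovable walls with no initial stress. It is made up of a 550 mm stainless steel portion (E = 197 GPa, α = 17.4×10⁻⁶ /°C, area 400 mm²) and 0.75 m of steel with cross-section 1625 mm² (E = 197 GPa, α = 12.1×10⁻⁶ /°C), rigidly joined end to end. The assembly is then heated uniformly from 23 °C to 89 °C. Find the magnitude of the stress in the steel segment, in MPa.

With the walls removed the bar would change length by δ_free = Σ αᵢΔT Lᵢ = 17.4×10⁻⁶×66×550 + 12.1×10⁻⁶×66×750 = 1.231 mm.
The walls prevent any net length change, so an axial force P (same in every segment) develops. Compatibility: P · Σ Lᵢ/(AᵢEᵢ) = δ_free.
The series flexibility is Σ Lᵢ/(AᵢEᵢ) = 550/(400×197×10³) + 750/(1625×197×10³) = 9.323×10⁻⁶ mm/N.
Hence P = δ_free / Σ(L/AE) = 1.231/9.323×10⁻⁶ = 132 kN (compressive).
σ_{steel} = P / A = 132000 / 1625 = 81.23 MPa.

σ ≈ 81.2 MPa (compressive)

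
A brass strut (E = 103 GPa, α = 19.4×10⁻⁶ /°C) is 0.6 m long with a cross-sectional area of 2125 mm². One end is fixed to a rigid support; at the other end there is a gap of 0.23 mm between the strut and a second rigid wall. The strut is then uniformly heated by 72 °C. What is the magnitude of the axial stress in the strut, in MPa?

σ ≈ 104 MPa (compressive)

Unrestrained expansion: δ_free = αΔT L = 19.4×10⁻⁶ × 72 × 600 = 0.8381 mm.
The gap closes (δ_free > 0.23 mm) and the wall then resists a further 0.8381 − 0.23 = 0.6081 mm of expansion.
So σ = E(δ_free − g)/L = 103×10³ × 0.6081/600 = 104.4 MPa.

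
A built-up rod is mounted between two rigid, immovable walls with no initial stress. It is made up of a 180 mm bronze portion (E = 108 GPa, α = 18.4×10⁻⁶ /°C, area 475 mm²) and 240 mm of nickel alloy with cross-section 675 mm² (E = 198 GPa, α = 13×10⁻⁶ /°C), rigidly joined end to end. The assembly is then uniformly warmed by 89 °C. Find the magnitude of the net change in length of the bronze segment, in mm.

|ΔL| ≈ 0.0839 mm

With the walls removed the bar would change length by δ_free = Σ αᵢΔT Lᵢ = 18.4×10⁻⁶×89×180 + 13×10⁻⁶×89×240 = 0.5724 mm.
The rigid supports impose zero overall length change; the single axial force P common to all segments must satisfy P Σ Lᵢ/(AᵢEᵢ) = δ_free.
Σ Lᵢ/(AᵢEᵢ) = 180/(475×108×10³) + 240/(675×198×10³) = 5.305×10⁻⁶ mm/N.
P = 0.5724 / 5.305×10⁻⁶ = 107900 N = 107.9 kN, compressive.
For the bronze segment, free thermal change = 18.4×10⁻⁶×89×180 = 0.2948 mm and elastic change from P = 107900×180/(475×108×10³) = 0.3787 mm; these oppose, so the net change is 0.0839 mm (segment shortens).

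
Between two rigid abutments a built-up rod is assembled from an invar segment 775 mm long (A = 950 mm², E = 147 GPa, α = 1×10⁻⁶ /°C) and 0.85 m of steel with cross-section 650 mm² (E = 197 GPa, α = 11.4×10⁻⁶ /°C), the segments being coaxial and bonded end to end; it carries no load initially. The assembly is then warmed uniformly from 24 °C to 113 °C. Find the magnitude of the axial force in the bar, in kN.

P ≈ 76.4 kN (compressive)

With the walls removed the bar would change length by δ_free = Σ αᵢΔT Lᵢ = 1×10⁻⁶×89×775 + 11.4×10⁻⁶×89×850 = 0.9314 mm.
The walls prevent any net length change, so an axial force P (same in every segment) develops. Compatibility: P · Σ Lᵢ/(AᵢEᵢ) = δ_free.
The series flexibility is Σ Lᵢ/(AᵢEᵢ) = 775/(950×147×10³) + 850/(650×197×10³) = 1.219×10⁻⁵ mm/N.
Hence P = δ_free / Σ(L/AE) = 0.9314/1.219×10⁻⁵ = 76.42 kN (compressive).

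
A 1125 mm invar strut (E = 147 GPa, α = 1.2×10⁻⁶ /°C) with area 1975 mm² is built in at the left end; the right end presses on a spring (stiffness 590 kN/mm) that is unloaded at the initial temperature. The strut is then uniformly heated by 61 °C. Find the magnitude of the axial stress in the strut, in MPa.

Free thermal expansion: δ_free = αΔT L = 1.2×10⁻⁶ × 61 × 1125 = 0.08235 mm.
Let P be the compressive force at the spring. The strut shortens elastically by PL/(AE) and the spring compresses by P/k; together these equal δ_free.
P [ L/(AE) + 1/k ] = δ_free → P [ 1125/(1975×147×10³) + 1/(590×10³) ] = 0.08235.
P = 0.08235 / 5.57×10⁻⁶ = 14780 N.
σ = P/A = 14780/1975 = 7.486 MPa.

σ ≈ 7.49 MPa (compressive)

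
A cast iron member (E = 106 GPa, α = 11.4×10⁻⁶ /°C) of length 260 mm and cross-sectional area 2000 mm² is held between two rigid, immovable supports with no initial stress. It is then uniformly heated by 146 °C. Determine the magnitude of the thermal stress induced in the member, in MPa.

σ ≈ 176 MPa (compressive)

Because both ends are immovable the net strain is zero, and the suppressed thermal strain is αΔT = 11.4×10⁻⁶ × 146 = 1664.4×10⁻⁶.
Hence σ = E·αΔT = 106×10³ × 1664.4×10⁻⁶ = 176.4 MPa, compressive.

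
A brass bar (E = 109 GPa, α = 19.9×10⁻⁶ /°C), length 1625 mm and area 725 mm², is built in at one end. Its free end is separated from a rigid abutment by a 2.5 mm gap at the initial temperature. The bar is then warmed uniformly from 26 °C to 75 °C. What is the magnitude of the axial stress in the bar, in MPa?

σ ≈ 0 MPa

Unrestrained expansion: δ_free = αΔT L = 19.9×10⁻⁶ × 49 × 1625 = 1.585 mm.
Since δ_free = 1.58 mm is less than the 2.5 mm gap, the bar never touches the wall. No axial force develops.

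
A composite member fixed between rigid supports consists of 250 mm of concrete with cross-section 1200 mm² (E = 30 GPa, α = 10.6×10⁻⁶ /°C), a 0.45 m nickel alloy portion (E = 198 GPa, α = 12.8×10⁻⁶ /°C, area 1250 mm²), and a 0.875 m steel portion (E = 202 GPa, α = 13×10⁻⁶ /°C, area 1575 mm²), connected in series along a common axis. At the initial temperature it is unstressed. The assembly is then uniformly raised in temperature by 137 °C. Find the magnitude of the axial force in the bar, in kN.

P ≈ 235 kN (compressive)

Free thermal expansion of the whole bar: Σ αᵢΔT Lᵢ = 10.6×10⁻⁶×137×250 + 12.8×10⁻⁶×137×450 + 13×10⁻⁶×137×875 = 2.711 mm.
The rigid supports impose zero overall length change; the single axial force P common to all segments must satisfy P Σ Lᵢ/(AᵢEᵢ) = δ_free.
The series flexibility is Σ Lᵢ/(AᵢEᵢ) = 250/(1200×30×10³) + 450/(1250×198×10³) + 875/(1575×202×10³) = 1.151×10⁻⁵ mm/N.
P = 2.711 / 1.151×10⁻⁵ = 235400 N = 235.4 kN, compressive.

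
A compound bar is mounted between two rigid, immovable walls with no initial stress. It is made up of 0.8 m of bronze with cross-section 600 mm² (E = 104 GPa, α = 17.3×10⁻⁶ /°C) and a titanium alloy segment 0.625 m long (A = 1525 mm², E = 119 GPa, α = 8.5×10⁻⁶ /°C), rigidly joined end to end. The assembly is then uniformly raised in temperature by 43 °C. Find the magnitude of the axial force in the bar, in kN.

Free thermal expansion of the whole bar: Σ αᵢΔT Lᵢ = 17.3×10⁻⁶×43×800 + 8.5×10⁻⁶×43×625 = 0.8236 mm.
The walls prevent any net length change, so an axial force P (same in every segment) develops. Compatibility: P · Σ Lᵢ/(AᵢEᵢ) = δ_free.
The series flexibility is Σ Lᵢ/(AᵢEᵢ) = 800/(600×104×10³) + 625/(1525×119×10³) = 1.626×10⁻⁵ mm/N.
Hence P = δ_free / Σ(L/AE) = 0.8236/1.626×10⁻⁵ = 50.64 kN (compressive).

P ≈ 50.6 kN (compressive)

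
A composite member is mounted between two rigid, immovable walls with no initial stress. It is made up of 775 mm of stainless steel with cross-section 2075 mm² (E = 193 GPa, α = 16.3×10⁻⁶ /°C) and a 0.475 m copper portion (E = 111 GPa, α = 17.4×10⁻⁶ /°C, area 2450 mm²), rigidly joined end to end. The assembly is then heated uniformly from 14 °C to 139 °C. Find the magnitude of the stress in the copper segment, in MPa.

Free thermal expansion of the whole bar: Σ αᵢΔT Lᵢ = 16.3×10⁻⁶×125×775 + 17.4×10⁻⁶×125×475 = 2.612 mm.
The walls prevent any net length change, so an axial force P (same in every segment) develops. Compatibility: P · Σ Lᵢ/(AᵢEᵢ) = δ_free.
The series flexibility is Σ Lᵢ/(AᵢEᵢ) = 775/(2075×193×10³) + 475/(2450×111×10³) = 3.682×10⁻⁶ mm/N.
So P = 2.612 / 3.682×10⁻⁶ = 709.5 kN, compressive.
σ_{copper} = P / A = 709500 / 2450 = 289.6 MPa.

σ ≈ 290 MPa (compressive)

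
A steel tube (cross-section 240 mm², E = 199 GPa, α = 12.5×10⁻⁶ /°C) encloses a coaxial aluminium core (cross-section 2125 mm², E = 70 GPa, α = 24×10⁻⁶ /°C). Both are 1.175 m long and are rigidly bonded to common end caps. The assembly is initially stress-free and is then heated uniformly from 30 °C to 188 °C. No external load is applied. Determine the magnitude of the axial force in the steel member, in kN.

Equilibrium of a rigid end plate with no external load gives equal and opposite internal forces ±P in the two members. Since α_{aluminium} > α_{steel}, heating drives the aluminium into compression and the steel into tension.
Equating the net (thermal + elastic) strains gives |α₁ − α₂|·ΔT = P·[1/(A₁E₁) + 1/(A₂E₂)].
|α₁ − α₂|·ΔT = 11.5×10⁻⁶ × 158 = 0.001817.
1/(A₁E₁) + 1/(A₂E₂) = 1/(240×199×10³) + 1/(2125×70×10³) = 2.766×10⁻⁸ N⁻¹.
P = 0.001817 / 2.766×10⁻⁸ = 65690 N = 65.69 kN.

P ≈ 65.7 kN (tensile in the steel)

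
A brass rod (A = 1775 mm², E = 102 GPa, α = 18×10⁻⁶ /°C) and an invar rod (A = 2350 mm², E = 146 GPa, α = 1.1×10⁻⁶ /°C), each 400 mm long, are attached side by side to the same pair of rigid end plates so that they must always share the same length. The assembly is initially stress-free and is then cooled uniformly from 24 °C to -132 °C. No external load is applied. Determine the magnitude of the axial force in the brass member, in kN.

Equilibrium of a rigid end plate with no external load gives equal and opposite internal forces ±P in the two members. Since α_{brass} > α_{invar}, cooling drives the brass into tension and the invar into compression.
Compatibility of the two members (thermal + elastic change equal): (α₁ − α₂)ΔT = P·[1/(A₁E₁) + 1/(A₂E₂)].
|α₁ − α₂|·ΔT = 16.9×10⁻⁶ × 156 = 0.002636.
1/(A₁E₁) + 1/(A₂E₂) = 1/(1775×102×10³) + 1/(2350×146×10³) = 8.438×10⁻⁹ N⁻¹.
So P = 0.002636 / 8.438×10⁻⁹ = 312.4 kN.

P ≈ 312 kN (tensile in the brass)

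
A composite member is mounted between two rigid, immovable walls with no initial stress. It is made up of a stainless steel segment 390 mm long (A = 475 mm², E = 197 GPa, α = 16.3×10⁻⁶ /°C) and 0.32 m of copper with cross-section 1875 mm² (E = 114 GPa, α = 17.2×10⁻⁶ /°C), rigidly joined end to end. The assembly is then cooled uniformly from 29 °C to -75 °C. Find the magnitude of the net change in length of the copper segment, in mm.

If the supports were absent, the total length change would be Σ αᵢΔT Lᵢ = 16.3×10⁻⁶×104×390 + 17.2×10⁻⁶×104×320 = 1.234 mm.
Since the ends are fixed, an axial force P builds up, equal in every segment, with P · Σ Lᵢ/(AᵢEᵢ) = δ_free.
The series flexibility is Σ Lᵢ/(AᵢEᵢ) = 390/(475×197×10³) + 320/(1875×114×10³) = 5.665×10⁻⁶ mm/N.
P = 1.234 / 5.665×10⁻⁶ = 217800 N = 217.8 kN, tensile.
For the copper segment, free thermal change = 17.2×10⁻⁶×104×320 = 0.5724 mm and elastic change from P = 217800×320/(1875×114×10³) = 0.326 mm; these oppose, so the net change is 0.246 mm (segment shortens).

|ΔL| ≈ 0.246 mm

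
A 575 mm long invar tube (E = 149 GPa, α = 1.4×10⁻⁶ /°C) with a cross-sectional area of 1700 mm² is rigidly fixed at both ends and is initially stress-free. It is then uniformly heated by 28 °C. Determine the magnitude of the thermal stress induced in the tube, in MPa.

The supports are rigid, so the total axial strain is zero. The restrained thermal strain is ε = αΔT = 1.4×10⁻⁶ × 28 = 39.2×10⁻⁶.
The stress required to suppress this strain is σ = Eε = 149×10³ × 39.2×10⁻⁶ = 5.841 MPa, compressive since the tube is trying to expand.

σ ≈ 5.84 MPa (compressive)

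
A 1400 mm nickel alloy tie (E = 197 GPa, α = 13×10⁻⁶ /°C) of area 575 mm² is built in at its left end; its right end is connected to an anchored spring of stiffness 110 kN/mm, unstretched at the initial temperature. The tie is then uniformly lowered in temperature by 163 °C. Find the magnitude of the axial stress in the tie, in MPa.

If the spring were absent the tie would shorten by αΔT L = 13×10⁻⁶ × 163 × 1400 = 2.967 mm.
Let P be the tensile force in the spring. The tie extends elastically by PL/(AE) and the spring stretches by P/k; together these equal δ_free.
P [ L/(AE) + 1/k ] = δ_free → P [ 1400/(575×197×10³) + 1/(110×10³) ] = 2.967.
P = 2.967 / 2.145×10⁻⁵ = 138300 N.
σ = P/A = 138300/575 = 240.5 MPa.

σ ≈ 241 MPa (tensile)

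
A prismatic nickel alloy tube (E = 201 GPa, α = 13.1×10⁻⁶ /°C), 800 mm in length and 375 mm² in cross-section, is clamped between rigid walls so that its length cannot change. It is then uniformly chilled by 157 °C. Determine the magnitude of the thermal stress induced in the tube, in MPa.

With length fixed, the mechanical strain must cancel the thermal strain αΔT = 13.1×10⁻⁶ × 157 = 2056.7×10⁻⁶.
The stress required to suppress this strain is σ = Eε = 201×10³ × 2056.7×10⁻⁶ = 413.4 MPa, tensile since the tube is trying to contract.

σ ≈ 413 MPa (tensile)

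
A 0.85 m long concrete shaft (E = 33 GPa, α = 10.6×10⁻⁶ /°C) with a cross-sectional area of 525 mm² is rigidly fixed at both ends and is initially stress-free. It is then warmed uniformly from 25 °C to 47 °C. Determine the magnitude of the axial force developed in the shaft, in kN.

P ≈ 4.04 kN (compressive)

Full restraint means ε = 0, so the stress is σ = EαΔT = 33×10³ × 10.6×10⁻⁶ × 22 = 7.696 MPa.
Then P = σA = 7.696 × 525 mm² = 4.04 kN, compressive.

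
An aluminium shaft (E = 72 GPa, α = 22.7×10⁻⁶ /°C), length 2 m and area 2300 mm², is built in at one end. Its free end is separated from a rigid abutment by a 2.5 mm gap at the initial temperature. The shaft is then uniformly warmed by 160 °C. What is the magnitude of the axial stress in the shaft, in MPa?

σ ≈ 172 MPa (compressive)

Unrestrained expansion: δ_free = αΔT L = 22.7×10⁻⁶ × 160 × 2000 = 7.264 mm.
The gap closes (δ_free > 2.5 mm) and the wall then resists a further 7.264 − 2.5 = 4.764 mm of expansion.
So σ = E(δ_free − g)/L = 72×10³ × 4.764/2000 = 171.5 MPa.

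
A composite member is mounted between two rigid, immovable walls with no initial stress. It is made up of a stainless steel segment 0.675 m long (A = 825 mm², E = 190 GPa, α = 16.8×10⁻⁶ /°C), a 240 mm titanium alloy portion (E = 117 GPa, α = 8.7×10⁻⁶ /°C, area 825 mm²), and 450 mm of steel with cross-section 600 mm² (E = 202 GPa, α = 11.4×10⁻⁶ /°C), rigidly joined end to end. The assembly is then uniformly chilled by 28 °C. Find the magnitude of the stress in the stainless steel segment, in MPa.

σ ≈ 60 MPa (tensile)

With the walls removed the bar would change length by δ_free = Σ αᵢΔT Lᵢ = 16.8×10⁻⁶×28×675 + 8.7×10⁻⁶×28×240 + 11.4×10⁻⁶×28×450 = 0.5196 mm.
The rigid supports impose zero overall length change; the single axial force P common to all segments must satisfy P Σ Lᵢ/(AᵢEᵢ) = δ_free.
Σ Lᵢ/(AᵢEᵢ) = 675/(825×190×10³) + 240/(825×117×10³) + 450/(600×202×10³) = 1.051×10⁻⁵ mm/N.
So P = 0.5196 / 1.051×10⁻⁵ = 49.46 kN, tensile.
σ_{stainless steel} = P / A = 49460 / 825 = 59.95 MPa.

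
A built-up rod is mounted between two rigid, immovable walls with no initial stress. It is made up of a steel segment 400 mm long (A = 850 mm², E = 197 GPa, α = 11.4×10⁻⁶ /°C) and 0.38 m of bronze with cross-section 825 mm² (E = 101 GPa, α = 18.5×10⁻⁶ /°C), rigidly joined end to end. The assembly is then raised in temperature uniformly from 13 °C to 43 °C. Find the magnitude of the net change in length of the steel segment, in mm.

With the walls removed the bar would change length by δ_free = Σ αᵢΔT Lᵢ = 11.4×10⁻⁶×30×400 + 18.5×10⁻⁶×30×380 = 0.3477 mm.
The rigid supports impose zero overall length change; the single axial force P common to all segments must satisfy P Σ Lᵢ/(AᵢEᵢ) = δ_free.
The series flexibility is Σ Lᵢ/(AᵢEᵢ) = 400/(850×197×10³) + 380/(825×101×10³) = 6.949×10⁻⁶ mm/N.
P = 0.3477 / 6.949×10⁻⁶ = 50030 N = 50.03 kN, compressive.
For the steel segment, free thermal change = 11.4×10⁻⁶×30×400 = 0.1368 mm and elastic change from P = 50030×400/(850×197×10³) = 0.1195 mm; these oppose, so the net change is 0.0173 mm (segment lengthens).

|ΔL| ≈ 0.0173 mm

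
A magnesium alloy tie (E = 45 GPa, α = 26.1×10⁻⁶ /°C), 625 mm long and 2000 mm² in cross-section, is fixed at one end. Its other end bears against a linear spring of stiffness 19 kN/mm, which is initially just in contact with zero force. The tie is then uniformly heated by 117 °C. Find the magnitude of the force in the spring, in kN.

If the spring were absent the tie would lengthen by αΔT L = 26.1×10⁻⁶ × 117 × 625 = 1.909 mm.
With a force P in the spring, the elastic change of the tie is PL/(AE) and that of the spring is P/k; compatibility requires their sum to equal δ_free.
So P = δ_free / [L/(AE) + 1/k] = 1.909 / [ 625/(2000×45×10³) + 1/(19×10³) ].
P = 1.909 / 5.958×10⁻⁵ = 32040 N.

P ≈ 32 kN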